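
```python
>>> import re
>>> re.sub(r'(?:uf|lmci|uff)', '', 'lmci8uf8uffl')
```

'88fl'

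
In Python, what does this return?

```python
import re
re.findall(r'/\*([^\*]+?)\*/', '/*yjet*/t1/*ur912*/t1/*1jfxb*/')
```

['yjet', 'ur912', '1jfxb']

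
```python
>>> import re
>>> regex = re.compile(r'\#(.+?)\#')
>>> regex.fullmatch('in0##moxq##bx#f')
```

`re.fullmatch` is like wrapping the pattern in `^…$` (in single-line mode).
Here the pattern can't cover the whole string, so the call returns None.

None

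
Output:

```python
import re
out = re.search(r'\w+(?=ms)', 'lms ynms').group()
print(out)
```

l

The positive lookaround only admits positions where the adjacent text matches; those characters stay outside the span.
The match spans [0:1] → 'l'.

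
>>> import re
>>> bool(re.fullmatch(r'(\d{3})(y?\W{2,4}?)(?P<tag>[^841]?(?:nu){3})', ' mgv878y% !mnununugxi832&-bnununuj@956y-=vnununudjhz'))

The pattern matches exactly 3 of a digit (captured); then optionally the literal 'y', then 2 to 4 of a non-word character (lazy) (captured); then optionally any character except [841], then the literal 'nu' repeated 3 times (captured as 'tag').
`fullmatch` succeeds only if the pattern covers the string from start to end.
Here the string isn't matched end-to-end, so the call returns None, and `bool(None)` is False.

False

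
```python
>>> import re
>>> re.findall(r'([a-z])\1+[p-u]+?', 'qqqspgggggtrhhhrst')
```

`\1` is not a pattern — it's the concrete string captured by group 1, re-applied verbatim.
Matches: at [0:4] match 'qqqs', group 1 = 'q'; at [5:11] match 'gggggt', group 1 = 'g'; at [12:16] match 'hhhr', group 1 = 'h'.
`findall` collects group 1 from each match (3 total).

['q', 'g', 'h']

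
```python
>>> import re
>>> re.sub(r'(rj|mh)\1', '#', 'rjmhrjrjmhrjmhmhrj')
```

'rjmh#mhrj#rj'

`\1` has to match the exact text group 1 already captured.
`sub` substitutes '#' at each match site.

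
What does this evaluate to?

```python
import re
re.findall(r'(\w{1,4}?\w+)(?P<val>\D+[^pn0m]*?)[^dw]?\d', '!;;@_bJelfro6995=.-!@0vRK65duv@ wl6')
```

This matches 1 to 4 of a word character (lazy), then one or more of a word character (captured); then one or more of a non-digit, then zero or more of any character except [pn0m] (lazy) (captured as 'val'); then optionally any character except [dw], then a digit.
Multiple groups make `findall` return tuples — one 2-tuple for each match.

[('_bJelfro6995', '=.-!@'), ('vRK65duv', '@ wl')]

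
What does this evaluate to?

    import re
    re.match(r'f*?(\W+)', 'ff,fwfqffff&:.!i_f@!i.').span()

This matches zero or more of a literal 'f' (lazy); then one or more of a non-word character (captured).
`re.match` won't scan ahead — the pattern has to work from the very first character.
The match spans [0:3] → 'ff,'.
Captured: group 1 = ','.

(0, 3)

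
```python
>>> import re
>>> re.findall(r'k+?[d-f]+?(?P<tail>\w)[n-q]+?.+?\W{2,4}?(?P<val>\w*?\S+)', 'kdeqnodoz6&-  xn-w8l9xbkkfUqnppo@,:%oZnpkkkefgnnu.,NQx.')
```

[('e', 'xn-w8l9xbkkfUqnppo@,:%oZnpkkkefgnnu.,NQx.')]

The pattern matches one or more of the literal 'k' (lazy), then one or more of a character in [d-f] (lazy); then a word character (captured as 'tail'); then one or more of a character in [n-q] (lazy), then one or more of any character (lazy), then 2 to 4 of a non-word character (lazy); then zero or more of a word character (lazy), then one or more of a non-whitespace character (captured as 'val').
Matches: at [0:55] match 'kdeqnodoz6&-  xn-w8l9xbkkfUqnppo@,:%oZnpkkkefgnnu.,NQx.', groups = ('e', 'xn-w8l9xbkkfUqnppo@,:%oZnpkkkefgnnu.,NQx.').
2 groups means the one result is a tuple of 2 captured strings — 1 here.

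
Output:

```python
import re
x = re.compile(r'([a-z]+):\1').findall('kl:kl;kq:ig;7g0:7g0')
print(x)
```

The backreference `\1` re-matches whatever the first group consumed, character for character.
With a single group, `findall` returns only what that group captured — 1 item.

['kl']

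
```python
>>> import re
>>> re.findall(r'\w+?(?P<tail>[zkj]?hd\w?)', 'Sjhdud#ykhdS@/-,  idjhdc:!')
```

['jhdu', 'khdS', 'jhdc']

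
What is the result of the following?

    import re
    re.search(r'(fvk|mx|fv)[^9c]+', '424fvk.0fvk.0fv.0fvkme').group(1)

'fvk'

The match spans [3:22] → 'fvk.0fvk.0fv.0fvkme'.
Captured: group 1 = 'fvk'.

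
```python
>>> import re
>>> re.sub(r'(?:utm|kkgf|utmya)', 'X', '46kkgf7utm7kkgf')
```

'46X7X7X'

Matches: at [2:6] → 'kkgf'; at [7:10] → 'utm'; at [11:15] → 'kkgf'.
Every occurrence is swapped for 'X'.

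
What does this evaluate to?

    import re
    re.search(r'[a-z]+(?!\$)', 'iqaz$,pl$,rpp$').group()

'iqa'

The negative lookahead/lookbehind blocks any match where the forbidden context is present.
The match spans [0:3] → 'iqa'.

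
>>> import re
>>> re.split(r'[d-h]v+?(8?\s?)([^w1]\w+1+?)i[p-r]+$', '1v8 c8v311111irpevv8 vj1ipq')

['1v8 c8v311111irp', '8 ', 'vj1', '']

Because the pattern has a capturing group, `split` also inserts each captured text between the pieces.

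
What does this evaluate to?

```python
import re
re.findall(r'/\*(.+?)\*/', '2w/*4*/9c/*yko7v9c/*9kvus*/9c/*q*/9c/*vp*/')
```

['4', 'yko7v9c/*9kvus', 'q', 'vp']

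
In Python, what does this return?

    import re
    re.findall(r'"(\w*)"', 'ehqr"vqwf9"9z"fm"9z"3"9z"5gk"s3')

['vqwf9', 'fm', '3', '5gk']

With a single group, `findall` returns only what that group captured — 4 items.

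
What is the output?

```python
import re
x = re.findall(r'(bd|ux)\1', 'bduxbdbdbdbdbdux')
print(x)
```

The backreference `\1` re-matches whatever the first group consumed, character for character.
Walking the string: at [4:8] match 'bdbd', group 1 = 'bd'; at [8:12] match 'bdbd', group 1 = 'bd'.
One capturing group, so `findall` returns just the captured substring from each match — 2 in all.

['bd', 'bd']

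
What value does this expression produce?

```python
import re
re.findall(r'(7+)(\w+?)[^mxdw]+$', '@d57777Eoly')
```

With the lazy modifier that quantifier settles for the fewest repetitions that let the rest of the pattern succeed (the atoms after it are unaffected and can still be greedy).
`findall` packs the 2 group values into a tuple for every match.

[('7777', 'E')]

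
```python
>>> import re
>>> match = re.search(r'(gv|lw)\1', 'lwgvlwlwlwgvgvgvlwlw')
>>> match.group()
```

A backreference is literal: `\1` must see the identical characters the first group matched.
Unlike `match`, `search` isn't anchored — it looks for the pattern anywhere in the string.
The match spans [4:8] → 'lwlw'.
Captured: group 1 = 'lw'.

'lwlw'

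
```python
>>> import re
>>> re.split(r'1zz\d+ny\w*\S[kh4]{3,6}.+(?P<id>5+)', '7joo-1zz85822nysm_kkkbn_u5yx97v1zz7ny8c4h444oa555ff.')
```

['7joo-', '5', 'ff.']

This matches the literal '1zz', then one or more of a digit; then the literal 'ny', then zero or more of a word character, then a non-whitespace character; then 3 to 6 of one of [kh4]; then one or more of any character; then one or more of a literal '5' (captured as 'id').
Matches to split on: at [5:49] → '1zz85822nysm_kkkbn_u5yx97v1zz7ny8c4h444oa555'.
With a capturing group present, the delimiter's captured portion is kept in the result list.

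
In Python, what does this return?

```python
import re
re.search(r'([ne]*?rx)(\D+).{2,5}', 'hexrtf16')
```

None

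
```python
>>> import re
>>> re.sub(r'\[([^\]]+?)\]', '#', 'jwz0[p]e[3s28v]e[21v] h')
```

'jwz0#e#e# h'

Matches: at [4:7] → '[p]'; at [8:15] → '[3s28v]'; at [16:21] → '[21v]'.
Every occurrence is swapped for '#'.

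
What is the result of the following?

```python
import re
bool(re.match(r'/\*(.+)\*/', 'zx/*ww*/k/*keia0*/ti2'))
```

`re.match` only tries the pattern at the start of the string.
Here position 0 doesn't satisfy it, so the call returns None, and `bool(None)` is False.

False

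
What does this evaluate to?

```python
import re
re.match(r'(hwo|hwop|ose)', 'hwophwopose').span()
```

(0, 3)

`match` is anchored at position 0; if the pattern doesn't fit there, it returns None.
The match spans [0:3] → 'hwo'.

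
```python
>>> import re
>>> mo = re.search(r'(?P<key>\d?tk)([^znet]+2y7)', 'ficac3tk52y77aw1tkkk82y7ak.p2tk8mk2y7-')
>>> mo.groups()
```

('3tk', '52y7')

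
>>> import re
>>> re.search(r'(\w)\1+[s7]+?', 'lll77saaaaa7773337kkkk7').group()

'lll7'

A backreference is literal: `\1` must see the identical characters the first group matched.
Unlike `match`, `search` isn't anchored — it looks for the pattern anywhere in the string.
The match spans [0:4] → 'lll7'.
Captured: group 1 = 'l'.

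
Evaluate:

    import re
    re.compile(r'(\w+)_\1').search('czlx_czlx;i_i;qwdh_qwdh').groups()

('czlx',)

The match spans [0:9] → 'czlx_czlx'.
Captured: group 1 = 'czlx'.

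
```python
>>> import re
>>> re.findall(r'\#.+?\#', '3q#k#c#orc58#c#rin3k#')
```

['#k#', '#orc58#', '#rin3k#']

A non-greedy quantifier consumes as few characters as it can — just enough that the remainder of the pattern still matches from where it stops; whatever follows it matches normally.
With no groups in the pattern, `findall` gives back each whole match — 3 here.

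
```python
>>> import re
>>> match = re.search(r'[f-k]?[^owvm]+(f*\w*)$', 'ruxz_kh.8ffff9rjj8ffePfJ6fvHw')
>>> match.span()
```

(0, 29)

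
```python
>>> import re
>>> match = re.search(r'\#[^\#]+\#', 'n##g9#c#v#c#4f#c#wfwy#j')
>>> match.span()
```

The match spans [2:6] → '#g9#'.

(2, 6)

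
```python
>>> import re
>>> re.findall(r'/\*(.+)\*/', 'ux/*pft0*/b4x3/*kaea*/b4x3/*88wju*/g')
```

['pft0*/b4x3/*kaea*/b4x3/*88wju']

Walking the string: at [2:35] match '/*pft0*/b4x3/*kaea*/b4x3/*88wju*/', group 1 = 'pft0*/b4x3/*kaea*/b4x3/*88wju'.
`findall` collects group 1 from the one match (1 total).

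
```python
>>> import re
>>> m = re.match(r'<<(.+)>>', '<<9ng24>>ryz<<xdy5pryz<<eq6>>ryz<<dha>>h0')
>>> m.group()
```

'<<9ng24>>ryz<<xdy5pryz<<eq6>>ryz<<dha>>'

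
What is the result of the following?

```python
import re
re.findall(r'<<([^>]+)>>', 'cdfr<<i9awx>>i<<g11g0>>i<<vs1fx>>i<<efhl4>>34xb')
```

['i9awx', 'g11g0', 'vs1fx', 'efhl4']

Matches: at [4:13] match '<<i9awx>>', group 1 = 'i9awx'; at [14:23] match '<<g11g0>>', group 1 = 'g11g0'; at [24:33] match '<<vs1fx>>', group 1 = 'vs1fx'; at [34:43] match '<<efhl4>>', group 1 = 'efhl4'.
Because there's exactly one group, `findall` drops the full match and keeps group 1 from each hit.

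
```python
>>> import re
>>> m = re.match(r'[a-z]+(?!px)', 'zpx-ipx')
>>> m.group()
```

'zpx'

A negative assertion filters positions out without eating any characters.
`re.match` won't scan ahead — the pattern has to work from the very first character.
The match spans [0:3] → 'zpx'.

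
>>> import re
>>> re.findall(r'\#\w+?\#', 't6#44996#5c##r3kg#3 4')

['#44996#', '#r3kg#']

Walking the string: at [2:9] → '#44996#'; at [12:18] → '#r3kg#'.
With no groups in the pattern, `findall` gives back each whole match — 2 here.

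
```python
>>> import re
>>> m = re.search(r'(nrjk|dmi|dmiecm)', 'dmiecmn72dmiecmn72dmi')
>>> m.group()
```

Branches in `(...|...)` are attempted left-to-right; the first branch that allows the whole pattern to succeed is taken.
`re.search` tries every starting position until one works.
The match spans [0:3] → 'dmi'.
Captured: group 1 = 'dmi'.

'dmi'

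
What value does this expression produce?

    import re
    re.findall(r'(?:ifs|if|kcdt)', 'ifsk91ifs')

`|` is ordered: at each position the engine commits to the first alternative that works.
No capturing groups, so `findall` returns the 2 full match strings.

['ifs', 'ifs']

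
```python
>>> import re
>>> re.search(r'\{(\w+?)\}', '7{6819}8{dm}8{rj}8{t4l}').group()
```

'{6819}'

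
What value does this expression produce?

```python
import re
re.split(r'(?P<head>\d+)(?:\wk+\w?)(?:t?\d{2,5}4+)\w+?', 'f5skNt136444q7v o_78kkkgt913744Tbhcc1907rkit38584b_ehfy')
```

['f', '5', '7v o_', '78', 'bhcc', '1907', '_ehfy']

This matches one or more of a digit (captured as 'head'); then a word character, then one or more of the literal 'k', then optionally a word character (non-capturing group); then optionally a literal 't', then 2 to 5 of a digit, then one or more of the literal '4' (non-capturing group); then one or more of a word character (lazy).
Matches to split on: at [1:13] → '5skNt136444q'; at [18:32] → '78kkkgt913744T'; at [36:50] → '1907rkit38584b'.
With a capturing group present, the delimiter's captured portion is kept in the result list.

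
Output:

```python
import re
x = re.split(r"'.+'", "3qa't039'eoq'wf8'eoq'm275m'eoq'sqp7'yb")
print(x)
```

['3qa', 'yb']

Each match becomes a cut point; 2 segments remain.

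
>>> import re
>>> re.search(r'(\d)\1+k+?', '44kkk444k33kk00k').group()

'44k'

After group 1 captures some text, `\1` only succeeds where that same text appears again.
`re.search` tries every starting position until one works.
The match spans [0:3] → '44k'.
Captured: group 1 = '4'.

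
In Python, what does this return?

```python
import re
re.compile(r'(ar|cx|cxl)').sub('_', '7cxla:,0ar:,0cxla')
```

'7_la:,0_:,0_la'

`|` is ordered: at each position the engine commits to the first alternative that works.
Matches: at [1:3] → 'cx'; at [8:10] → 'ar'; at [13:15] → 'cx'.
Each match is replaced by '_'.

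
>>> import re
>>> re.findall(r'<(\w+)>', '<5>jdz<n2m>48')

`findall` collects group 1 from each match (2 total).

['5', 'n2m']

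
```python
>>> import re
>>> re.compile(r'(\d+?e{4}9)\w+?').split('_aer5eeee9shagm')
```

['_aer', '5eeee9', 'hagm']

Pattern: one or more of a digit (lazy), then exactly 4 of a literal 'e', then the literal '9' (captured); then one or more of a word character (lazy).
Matches to split on: at [4:11] → '5eeee9s'.
Because the pattern has a capturing group, `split` also inserts each captured text between the pieces.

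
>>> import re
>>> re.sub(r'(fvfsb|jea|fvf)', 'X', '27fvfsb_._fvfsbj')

'27X_._Xj'

Alternation tries branches left to right and keeps the first one that lets the overall match succeed at that position.
`sub` substitutes 'X' at each match site.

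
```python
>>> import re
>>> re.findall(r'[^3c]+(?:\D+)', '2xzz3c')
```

`findall` yields the raw match text (1 of them) because the pattern has no groups.

['2xzz']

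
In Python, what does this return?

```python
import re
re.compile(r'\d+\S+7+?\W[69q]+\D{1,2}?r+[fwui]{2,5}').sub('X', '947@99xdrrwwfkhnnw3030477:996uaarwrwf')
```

Pattern: one or more of a digit; then one or more of a non-whitespace character; then one or more of the literal '7' (lazy), then a non-word character, then one or more of one of [69q]; then 1 to 2 of a non-digit (lazy), then one or more of the literal 'r', then 2 to 5 of one of [fwui].
Matches: at [0:13] → '947@99xdrrwwf'.
Every occurrence is swapped for 'X'.

'Xkhnnw3030477:996uaarwrwf'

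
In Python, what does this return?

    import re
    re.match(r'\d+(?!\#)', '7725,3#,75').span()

With `match`, the pattern is implicitly anchored at the beginning.
The match spans [0:4] → '7725'.

(0, 4)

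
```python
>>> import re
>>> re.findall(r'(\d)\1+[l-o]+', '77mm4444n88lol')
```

`\1` is not a pattern — it's the concrete string captured by group 1, re-applied verbatim.
`findall` collects group 1 from each match (3 total).

['7', '4', '8']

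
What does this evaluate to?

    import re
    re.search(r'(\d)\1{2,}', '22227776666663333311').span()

A backreference is literal: `\1` must see the identical characters the first group matched.
The match spans [0:4] → '2222'.

(0, 4)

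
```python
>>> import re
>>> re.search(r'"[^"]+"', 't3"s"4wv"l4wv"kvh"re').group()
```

'"s"'

`re.search` tries every starting position until one works.
The match spans [2:5] → '"s"'.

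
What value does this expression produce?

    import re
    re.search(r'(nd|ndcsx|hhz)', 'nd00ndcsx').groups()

('nd',)

`re.search` tries every starting position until one works.
The match spans [0:2] → 'nd'.
Captured: group 1 = 'nd'.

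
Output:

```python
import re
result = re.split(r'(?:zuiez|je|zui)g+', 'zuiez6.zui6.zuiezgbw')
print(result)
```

Matches to split on: at [12:18] → 'zuiezg'.
`split` removes every match and returns the 2 fragments in between.

['zuiez6.zui6.', 'bw']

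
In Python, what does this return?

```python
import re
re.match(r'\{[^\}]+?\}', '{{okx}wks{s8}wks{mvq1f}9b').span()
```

`re.match` won't scan ahead — the pattern has to work from the very first character.
The match spans [0:6] → '{{okx}'.

(0, 6)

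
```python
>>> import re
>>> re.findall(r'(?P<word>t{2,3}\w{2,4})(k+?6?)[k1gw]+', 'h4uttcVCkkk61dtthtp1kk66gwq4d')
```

[('ttcVCk', 'k'), ('tthtp1', 'k')]

Pattern: 2 to 3 of the literal 't', then 2 to 4 of a word character (captured as 'word'); then one or more of a literal 'k' (lazy), then optionally the literal '6' (captured); then one or more of one of [k1gw].
A non-greedy quantifier consumes as few characters as it can — just enough that the remainder of the pattern still matches from where it stops; whatever follows it matches normally.
Scanning left to right: at [3:11] match 'ttcVCkkk', groups = ('ttcVCk', 'k'); at [14:22] match 'tthtp1kk', groups = ('tthtp1', 'k').
`findall` packs the 2 group values into a tuple for every match.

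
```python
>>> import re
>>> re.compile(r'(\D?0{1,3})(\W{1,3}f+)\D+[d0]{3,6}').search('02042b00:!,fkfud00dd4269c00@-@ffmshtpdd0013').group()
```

'b00:!,fkfud00dd'

Pattern: optionally a non-digit, then 1 to 3 of the literal '0' (captured); then 1 to 3 of a non-word character, then one or more of the literal 'f' (captured); then one or more of a non-digit, then 3 to 6 of one of [d0].
`search` walks the string left to right and returns the first match it finds.
The match spans [5:20] → 'b00:!,fkfud00dd'.
Captured: group 1 = 'b00', group 2 = ':!,f'.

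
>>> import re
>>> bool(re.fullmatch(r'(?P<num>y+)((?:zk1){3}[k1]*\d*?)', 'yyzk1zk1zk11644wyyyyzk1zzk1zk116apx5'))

False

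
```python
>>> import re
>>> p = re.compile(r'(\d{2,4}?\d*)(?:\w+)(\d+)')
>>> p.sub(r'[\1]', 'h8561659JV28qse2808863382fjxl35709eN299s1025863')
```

'h[8561659]'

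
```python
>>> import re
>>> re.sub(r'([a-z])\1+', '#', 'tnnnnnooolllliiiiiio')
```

't####o'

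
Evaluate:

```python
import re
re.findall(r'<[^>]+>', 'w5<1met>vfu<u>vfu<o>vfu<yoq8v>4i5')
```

['<1met>', '<u>', '<o>', '<yoq8v>']

Matches: at [2:8] → '<1met>'; at [11:14] → '<u>'; at [17:20] → '<o>'; at [23:30] → '<yoq8v>'.
`findall` yields the raw match text (4 of them) because the pattern has no groups.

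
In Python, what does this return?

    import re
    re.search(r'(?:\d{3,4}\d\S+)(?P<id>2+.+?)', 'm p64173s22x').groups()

('2x',)

The match spans [3:12] → '64173s22x'.
Captured: group 1 = '2x'.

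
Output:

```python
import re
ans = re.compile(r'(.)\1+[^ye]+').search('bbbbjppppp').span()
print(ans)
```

`\1` has to match the exact text group 1 already captured.
The match spans [0:10] → 'bbbbjppppp'.

(0, 10)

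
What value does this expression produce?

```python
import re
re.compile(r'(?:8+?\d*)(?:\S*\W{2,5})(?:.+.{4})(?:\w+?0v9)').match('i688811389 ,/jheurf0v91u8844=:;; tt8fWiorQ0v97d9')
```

This matches one or more of the literal '8' (lazy), then zero or more of a digit (non-capturing group); then zero or more of a non-whitespace character, then 2 to 5 of a non-word character (non-capturing group); then one or more of any character, then exactly 4 of any character (non-capturing group); then one or more of a word character (lazy), then the literal '0v9' (non-capturing group).
`re.match` won't scan ahead — the pattern has to work from the very first character.
Here the string doesn't start with a match, so the call returns None.

None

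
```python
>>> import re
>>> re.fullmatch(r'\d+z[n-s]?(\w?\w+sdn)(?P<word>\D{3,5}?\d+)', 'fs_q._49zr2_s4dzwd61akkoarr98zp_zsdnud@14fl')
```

None

Pattern: one or more of a digit, then a literal 'z', then optionally a character in [n-s]; then optionally a word character, then one or more of a word character, then the literal 'sdn' (captured); then 3 to 5 of a non-digit (lazy), then one or more of a digit (captured as 'word').
`fullmatch` succeeds only if the pattern covers the string from start to end.
Here the string isn't matched end-to-end, so the call returns None.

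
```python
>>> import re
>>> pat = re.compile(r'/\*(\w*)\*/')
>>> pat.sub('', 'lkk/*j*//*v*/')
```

'lkk'

Matches: at [3:8] → '/*j*/'; at [8:13] → '/*v*/'.
Every occurrence is swapped for ''.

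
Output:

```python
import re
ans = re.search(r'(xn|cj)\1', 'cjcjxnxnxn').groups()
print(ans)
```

('cj',)

`\1` is not a pattern — it's the concrete string captured by group 1, re-applied verbatim.
`re.search` tries every starting position until one works.
The match spans [0:4] → 'cjcj'.
Captured: group 1 = 'cj'.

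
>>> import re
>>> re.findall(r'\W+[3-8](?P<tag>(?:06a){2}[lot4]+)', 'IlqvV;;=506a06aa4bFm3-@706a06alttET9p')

Pattern: one or more of a non-word character; then a character in [3-8]; then the literal '06a' repeated 2 times, then one or more of one of [lot4] (captured as 'tag').
Walking the string: at [21:33] match '-@706a06altt', group 1 = '06a06altt'.
One capturing group, so `findall` returns just the captured substring from the one match — 1 in all.

['06a06altt']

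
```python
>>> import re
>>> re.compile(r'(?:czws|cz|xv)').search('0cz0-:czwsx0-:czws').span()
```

(1, 3)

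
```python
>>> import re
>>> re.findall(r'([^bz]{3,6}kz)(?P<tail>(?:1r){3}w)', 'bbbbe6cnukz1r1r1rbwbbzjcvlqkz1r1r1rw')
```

[('jcvlqkz', '1r1r1rw')]

The pattern matches 3 to 6 of any character except [bz], then the literal 'kz' (captured); then the literal '1r' repeated 3 times, then the literal 'w' (captured as 'tail').
Walking the string: at [22:36] match 'jcvlqkz1r1r1rw', groups = ('jcvlqkz', '1r1r1rw').
With 2 capturing groups, `findall` returns a 2-tuple per match.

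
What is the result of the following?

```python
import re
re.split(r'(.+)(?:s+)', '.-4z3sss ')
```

['', '.-4z3ss', ' ']

Pattern: one or more of any character (captured); then one or more of a literal 's' (non-capturing group).
Matches to split on: at [0:8] → '.-4z3sss'.
Because the pattern has a capturing group, `split` also inserts each captured text between the pieces.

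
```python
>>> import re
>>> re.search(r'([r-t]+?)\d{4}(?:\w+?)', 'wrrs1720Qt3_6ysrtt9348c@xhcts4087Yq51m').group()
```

'rrs1720Q'

This matches one or more of a character in [r-t] (lazy) (captured); then exactly 4 of a digit; then one or more of a word character (lazy) (non-capturing group).
`re.search` scans for the first position where the pattern succeeds.
The match spans [1:9] → 'rrs1720Q'.
Captured: group 1 = 'rrs'.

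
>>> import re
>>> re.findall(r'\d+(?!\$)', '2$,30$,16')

The negative lookaround is zero-width — it rules out positions where the adjacent text would match, without consuming anything.
`findall` yields the raw match text (2 of them) because the pattern has no groups.

['3', '16']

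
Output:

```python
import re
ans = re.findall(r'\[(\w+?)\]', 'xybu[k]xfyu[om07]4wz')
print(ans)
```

['k', 'om07']

Because there's exactly one group, `findall` drops the full match and keeps group 1 from each hit.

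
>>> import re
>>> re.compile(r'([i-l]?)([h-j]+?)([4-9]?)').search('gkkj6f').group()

Pattern: optionally a character in [i-l] (captured); then one or more of a character in [h-j] (lazy) (captured); then optionally a character in [4-9] (captured).
`search` walks the string left to right and returns the first match it finds.
The match spans [2:5] → 'kj6'.
Captured: group 1 = 'k', group 2 = 'j', group 3 = '6'.

'kj6'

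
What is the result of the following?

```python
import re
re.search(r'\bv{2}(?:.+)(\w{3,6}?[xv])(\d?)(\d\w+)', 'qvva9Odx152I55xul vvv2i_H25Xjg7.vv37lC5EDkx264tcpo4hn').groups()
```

The match spans [18:53] → 'vvv2i_H25Xjg7.vv37lC5EDkx264tcpo4hn'.
Captured: group 1 = 'EDkx', group 2 = '2', group 3 = '64tcpo4hn'.

('EDkx', '2', '64tcpo4hn')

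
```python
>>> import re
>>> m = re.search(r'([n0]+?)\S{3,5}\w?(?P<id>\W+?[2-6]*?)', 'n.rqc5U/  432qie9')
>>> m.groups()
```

The match spans [0:8] → 'n.rqc5U/'.
Captured: group 1 = 'n', group 2 = '/'.

('n', '/')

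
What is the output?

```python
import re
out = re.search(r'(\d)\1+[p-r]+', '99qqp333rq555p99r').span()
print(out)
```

A backreference is literal: `\1` must see the identical characters the first group matched.
The match spans [0:5] → '99qqp'.

(0, 5)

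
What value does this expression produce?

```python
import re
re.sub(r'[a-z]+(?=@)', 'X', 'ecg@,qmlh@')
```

'X@,X@'

Because the assertion is zero-width, the text it checks is not consumed and won't appear in the result.
Matches: at [0:3] → 'ecg'; at [5:9] → 'qmlh'.
Each match is replaced by 'X'.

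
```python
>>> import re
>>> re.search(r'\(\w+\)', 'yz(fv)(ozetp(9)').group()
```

'(fv)'

`search` walks the string left to right and returns the first match it finds.
The match spans [2:6] → '(fv)'.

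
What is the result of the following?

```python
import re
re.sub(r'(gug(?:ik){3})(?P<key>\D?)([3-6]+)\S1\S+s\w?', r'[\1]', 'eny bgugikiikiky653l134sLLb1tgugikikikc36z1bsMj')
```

'eny bgugikiikiky653l134sLLb1t[gugikikik]j'

Each match is replaced using the text its own group 1 captured.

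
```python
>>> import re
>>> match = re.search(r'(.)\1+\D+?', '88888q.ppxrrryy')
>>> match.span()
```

After group 1 captures some text, `\1` only succeeds where that same text appears again.
Unlike `match`, `search` isn't anchored — it looks for the pattern anywhere in the string.
The match spans [0:6] → '88888q'.
Captured: group 1 = '8'.

(0, 6)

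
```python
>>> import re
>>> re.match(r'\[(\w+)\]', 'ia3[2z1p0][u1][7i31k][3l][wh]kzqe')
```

`match` is anchored at position 0; if the pattern doesn't fit there, it returns None.
Here the pattern fails at index 0, so the call returns None.

None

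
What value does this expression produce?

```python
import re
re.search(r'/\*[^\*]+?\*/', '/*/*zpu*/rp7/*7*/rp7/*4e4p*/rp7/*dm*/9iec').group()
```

'/*zpu*/'

The match spans [2:9] → '/*zpu*/'.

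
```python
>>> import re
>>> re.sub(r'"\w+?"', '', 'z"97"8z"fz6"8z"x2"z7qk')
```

Matches: at [1:5] → '"97"'; at [7:12] → '"fz6"'; at [14:18] → '"x2"'.
`sub` substitutes '' at each match site.

'z8z8zz7qk'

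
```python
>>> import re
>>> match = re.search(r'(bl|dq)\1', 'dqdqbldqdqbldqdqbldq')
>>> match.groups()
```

('dq',)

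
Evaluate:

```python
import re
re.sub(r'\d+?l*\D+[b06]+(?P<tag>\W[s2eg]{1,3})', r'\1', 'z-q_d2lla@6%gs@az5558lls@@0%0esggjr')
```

'z-q_d%gs@az5558lls@@0%0esggjr'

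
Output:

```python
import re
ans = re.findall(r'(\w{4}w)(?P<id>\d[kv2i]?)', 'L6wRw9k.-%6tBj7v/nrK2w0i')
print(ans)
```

This matches exactly 4 of a word character, then a literal 'w' (captured); then a digit, then optionally one of [kv2i] (captured as 'id').
Matches: at [0:7] match 'L6wRw9k', groups = ('L6wRw', '9k'); at [17:24] match 'nrK2w0i', groups = ('nrK2w', '0i').
With 2 capturing groups, `findall` returns a 2-tuple per match.

[('L6wRw', '9k'), ('nrK2w', '0i')]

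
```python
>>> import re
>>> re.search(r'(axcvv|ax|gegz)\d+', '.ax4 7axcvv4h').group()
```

'ax4'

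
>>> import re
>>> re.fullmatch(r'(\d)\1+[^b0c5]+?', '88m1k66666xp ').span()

After group 1 captures some text, `\1` only succeeds where that same text appears again.
`fullmatch` succeeds only if the pattern covers the string from start to end.
The match spans [0:13] → '88m1k66666xp '.
Captured: group 1 = '8'.

(0, 13)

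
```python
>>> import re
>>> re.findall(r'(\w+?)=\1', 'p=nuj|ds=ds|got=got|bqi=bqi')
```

['ds', 'got', 'bqi']

After group 1 captures some text, `\1` only succeeds where that same text appears again.
Scanning left to right: at [6:11] match 'ds=ds', group 1 = 'ds'; at [12:19] match 'got=got', group 1 = 'got'; at [20:27] match 'bqi=bqi', group 1 = 'bqi'.
With a single group, `findall` returns only what that group captured — 3 items.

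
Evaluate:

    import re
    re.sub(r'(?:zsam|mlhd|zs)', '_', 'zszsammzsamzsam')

Alternation isn't longest-match — the leftmost alternative that fits at this position is chosen.
Matches: at [0:2] → 'zs'; at [2:6] → 'zsam'; at [7:11] → 'zsam'; at [11:15] → 'zsam'.
`sub` substitutes '_' at each match site.

'__m__'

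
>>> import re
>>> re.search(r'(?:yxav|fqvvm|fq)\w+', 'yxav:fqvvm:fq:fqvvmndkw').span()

(5, 10)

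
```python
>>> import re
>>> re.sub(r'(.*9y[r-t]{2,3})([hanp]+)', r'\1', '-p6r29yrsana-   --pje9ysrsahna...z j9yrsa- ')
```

'-p6r29yrsana-   --pje9ysrsahna...z j9yrs- '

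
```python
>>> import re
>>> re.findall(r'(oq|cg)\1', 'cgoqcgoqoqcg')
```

['oq']

A backreference is literal: `\1` must see the identical characters the first group matched.
With a single group, `findall` returns only what that group captured — 1 item.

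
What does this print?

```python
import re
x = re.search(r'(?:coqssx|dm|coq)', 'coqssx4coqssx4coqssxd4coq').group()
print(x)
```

Alternation tries branches left to right and keeps the first one that lets the overall match succeed at that position.
`re.search` scans for the first position where the pattern succeeds.
The match spans [0:6] → 'coqssx'.

coqssx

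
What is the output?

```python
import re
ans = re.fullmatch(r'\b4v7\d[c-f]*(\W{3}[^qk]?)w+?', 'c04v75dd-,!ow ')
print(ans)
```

None

Pattern: a word boundary (`\b`, zero-width); then the literal '4v7', then a digit, then zero or more of a character in [c-f]; then exactly 3 of a non-word character, then optionally any character except [qk] (captured); then one or more of a literal 'w' (lazy).
For `fullmatch`, every character of the input must be accounted for by the pattern.
Here the pattern can't cover the whole string, so the call returns None.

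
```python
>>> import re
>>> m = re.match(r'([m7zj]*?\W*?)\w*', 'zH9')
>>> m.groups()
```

('',)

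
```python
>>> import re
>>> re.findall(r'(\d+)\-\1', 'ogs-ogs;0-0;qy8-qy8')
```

['0']

The backreference `\1` re-matches whatever the first group consumed, character for character.
Walking the string: at [8:11] match '0-0', group 1 = '0'.
With a single group, `findall` returns only what that group captured — 1 item.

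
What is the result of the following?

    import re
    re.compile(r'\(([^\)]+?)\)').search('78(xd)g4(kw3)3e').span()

`search` walks the string left to right and returns the first match it finds.
The match spans [2:6] → '(xd)'.
Captured: group 1 = 'xd'.

(2, 6)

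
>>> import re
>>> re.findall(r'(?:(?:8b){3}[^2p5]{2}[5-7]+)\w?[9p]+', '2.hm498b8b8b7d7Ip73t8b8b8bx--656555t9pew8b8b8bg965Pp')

['8b8b8b7d7Ip', '8b8b8bg965Pp']

Pattern: the literal '8b' repeated 3 times, then exactly 2 of any character except [2p5], then one or more of a character in [5-7] (non-capturing group); then optionally a word character, then one or more of one of [9p].
Scanning left to right: at [6:17] → '8b8b8b7d7Ip'; at [40:52] → '8b8b8bg965Pp'.
`findall` yields the raw match text (2 of them) because the pattern has no groups.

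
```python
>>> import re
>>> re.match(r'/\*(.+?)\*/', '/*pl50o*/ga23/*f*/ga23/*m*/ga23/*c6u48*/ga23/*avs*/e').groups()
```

('pl50o',)

A `+?`/`*?`/`{m,n}?` starts at its minimum and grows only as far as needed for what follows to match.
`match` is anchored at position 0; if the pattern doesn't fit there, it returns None.
The match spans [0:9] → '/*pl50o*/'.
Captured: group 1 = 'pl50o'.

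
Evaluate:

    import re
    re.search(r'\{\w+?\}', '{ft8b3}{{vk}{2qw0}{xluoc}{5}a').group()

The match spans [0:7] → '{ft8b3}'.

'{ft8b3}'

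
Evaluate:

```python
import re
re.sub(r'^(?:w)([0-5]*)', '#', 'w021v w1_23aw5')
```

'#v w1_23aw5'

Pattern: anchored at the start of the string; then a literal 'w' (non-capturing group); then zero or more of a character in [0-5] (captured).
Matches: at [0:4] → 'w021'.
`sub` substitutes '#' at each match site.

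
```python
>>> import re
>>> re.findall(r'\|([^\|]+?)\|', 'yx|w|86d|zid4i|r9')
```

Matches: at [2:5] match '|w|', group 1 = 'w'; at [8:15] match '|zid4i|', group 1 = 'zid4i'.
Because there's exactly one group, `findall` drops the full match and keeps group 1 from each hit.

['w', 'zid4i']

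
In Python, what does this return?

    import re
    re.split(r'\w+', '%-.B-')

['%-.', '-']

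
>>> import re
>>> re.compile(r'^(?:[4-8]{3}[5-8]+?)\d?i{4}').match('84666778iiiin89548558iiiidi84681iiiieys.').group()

'84666778iiii'

`re.match` won't scan ahead — the pattern has to work from the very first character.
The match spans [0:12] → '84666778iiii'.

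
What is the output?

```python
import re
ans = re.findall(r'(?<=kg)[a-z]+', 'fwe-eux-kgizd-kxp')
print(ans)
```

['izd']

Lookahead/lookbehind check context without consuming it, so the matched span excludes the asserted characters.
`findall` yields the raw match text (1 of them) because the pattern has no groups.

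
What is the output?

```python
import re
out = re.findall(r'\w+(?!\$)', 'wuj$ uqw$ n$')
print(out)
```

['wu', 'uq']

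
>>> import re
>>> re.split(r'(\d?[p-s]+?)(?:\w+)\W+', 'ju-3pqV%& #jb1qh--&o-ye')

['ju-', '3p', 'jb', '1q', 'o-ye']

With the lazy modifier that quantifier settles for the fewest repetitions that let the rest of the pattern succeed (the atoms after it are unaffected and can still be greedy).
With a capturing group present, the delimiter's captured portion is kept in the result list.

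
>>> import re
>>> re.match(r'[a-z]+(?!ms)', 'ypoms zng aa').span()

(0, 5)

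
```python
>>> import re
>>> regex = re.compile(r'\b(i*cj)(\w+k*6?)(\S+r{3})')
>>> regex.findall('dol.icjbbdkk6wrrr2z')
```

Pattern: a word boundary (`\b`, zero-width); then zero or more of a literal 'i', then the literal 'cj' (captured); then one or more of a word character, then zero or more of the literal 'k', then optionally the literal '6' (captured); then one or more of a non-whitespace character, then exactly 3 of a literal 'r' (captured).
Scanning left to right: at [4:17] match 'icjbbdkk6wrrr', groups = ('icj', 'bbdkk6', 'wrrr').
Multiple groups make `findall` return tuples — one 3-tuple for the one match.

[('icj', 'bbdkk6', 'wrrr')]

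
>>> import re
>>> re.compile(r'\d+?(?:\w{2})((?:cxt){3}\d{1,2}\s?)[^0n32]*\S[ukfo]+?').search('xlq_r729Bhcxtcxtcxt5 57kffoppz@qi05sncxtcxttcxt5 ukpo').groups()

Pattern: one or more of a digit (lazy); then exactly 2 of a word character (non-capturing group); then the literal 'cxt' repeated 3 times, then 1 to 2 of a digit, then optionally whitespace (captured); then zero or more of any character except [0n32], then a non-whitespace character; then one or more of one of [ukfo] (lazy).
`re.search` tries every starting position until one works.
The match spans [5:27] → '729Bhcxtcxtcxt5 57kffo'.
Captured: group 1 = 'cxtcxtcxt5 '.

('cxtcxtcxt5 ',)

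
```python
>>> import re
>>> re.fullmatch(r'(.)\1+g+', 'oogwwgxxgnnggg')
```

None

`\1` is not a pattern — it's the concrete string captured by group 1, re-applied verbatim.
For `fullmatch`, every character of the input must be accounted for by the pattern.
Here the pattern can't cover the whole string, so the call returns None.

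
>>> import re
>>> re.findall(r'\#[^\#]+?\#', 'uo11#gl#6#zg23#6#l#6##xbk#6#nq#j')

['#gl#', '#zg23#', '#l#', '#xbk#', '#nq#']

No capturing groups, so `findall` returns the 5 full match strings.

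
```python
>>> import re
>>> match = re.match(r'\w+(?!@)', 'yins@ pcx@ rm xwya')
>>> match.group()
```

'yin'

The negative lookaround is zero-width — it rules out positions where the adjacent text would match, without consuming anything.
`re.match` only tries the pattern at the start of the string.
The match spans [0:3] → 'yin'.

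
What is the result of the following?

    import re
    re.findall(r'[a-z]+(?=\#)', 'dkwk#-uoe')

['dkwk']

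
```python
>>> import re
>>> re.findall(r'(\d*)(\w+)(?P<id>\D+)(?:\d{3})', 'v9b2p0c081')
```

Multiple groups make `findall` return tuples — one 3-tuple for the one match.

[('', 'v9b2p0', 'c')]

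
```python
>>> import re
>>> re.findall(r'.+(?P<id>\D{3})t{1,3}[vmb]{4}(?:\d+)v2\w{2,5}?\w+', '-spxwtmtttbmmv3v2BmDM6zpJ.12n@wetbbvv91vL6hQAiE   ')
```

['mtt']

Pattern: one or more of any character; then exactly 3 of a non-digit (captured as 'id'); then 1 to 3 of the literal 't', then exactly 4 of one of [vmb]; then one or more of a digit (non-capturing group); then the literal 'v2', then 2 to 5 of a word character (lazy), then one or more of a word character.
Matches: at [0:25] match '-spxwtmtttbmmv3v2BmDM6zpJ', group 1 = 'mtt'.
One capturing group, so `findall` returns just the captured substring from the one match — 1 in all.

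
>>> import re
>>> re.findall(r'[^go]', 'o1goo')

['1']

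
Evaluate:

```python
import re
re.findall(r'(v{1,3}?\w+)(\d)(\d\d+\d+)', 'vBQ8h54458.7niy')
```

3 groups means the one result is a tuple of 3 captured strings — 1 here.

[('vBQ8h5', '4', '458')]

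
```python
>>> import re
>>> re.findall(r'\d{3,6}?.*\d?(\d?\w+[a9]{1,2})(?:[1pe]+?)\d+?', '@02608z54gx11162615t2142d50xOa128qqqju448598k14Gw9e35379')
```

['w9']

This matches 3 to 6 of a digit (lazy), then zero or more of any character, then optionally a digit; then optionally a digit, then one or more of a word character, then 1 to 2 of one of [a9] (captured); then one or more of one of [1pe] (lazy) (non-capturing group); then one or more of a digit (lazy).
Walking the string: at [1:52] match '02608z54gx11162615t2142d50xOa128qqqju448598k14Gw9e3', group 1 = 'w9'.
`findall` collects group 1 from the one match (1 total).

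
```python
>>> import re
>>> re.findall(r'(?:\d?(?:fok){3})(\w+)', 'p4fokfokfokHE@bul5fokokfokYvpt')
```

The pattern matches optionally a digit, then the literal 'fok' repeated 3 times (non-capturing group); then one or more of a word character (captured).
Matches: at [1:13] match '4fokfokfokHE', group 1 = 'HE'.
One capturing group, so `findall` returns just the captured substring from the one match — 1 in all.

['HE']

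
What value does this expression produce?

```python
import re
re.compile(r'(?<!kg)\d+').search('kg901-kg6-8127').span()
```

(3, 5)

A negative assertion filters positions out without eating any characters.
The match spans [3:5] → '01'.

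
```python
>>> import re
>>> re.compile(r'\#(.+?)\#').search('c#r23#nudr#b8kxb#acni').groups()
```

('r23',)

A non-greedy quantifier consumes as few characters as it can — just enough that the remainder of the pattern still matches from where it stops; whatever follows it matches normally.
`re.search` tries every starting position until one works.
The match spans [1:6] → '#r23#'.
Captured: group 1 = 'r23'.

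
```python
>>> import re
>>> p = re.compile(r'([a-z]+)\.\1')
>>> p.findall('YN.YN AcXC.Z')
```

[]

After group 1 captures some text, `\1` only succeeds where that same text appears again.
With a single group, `findall` returns only what that group captured — 0 items.
Nothing in the string satisfies the pattern, so the list is empty.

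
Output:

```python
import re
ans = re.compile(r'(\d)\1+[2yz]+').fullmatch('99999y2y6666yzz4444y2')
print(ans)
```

None

A backreference is literal: `\1` must see the identical characters the first group matched.
`re.fullmatch` requires the pattern to consume the entire string.
Here the pattern can't cover the whole string, so the call returns None.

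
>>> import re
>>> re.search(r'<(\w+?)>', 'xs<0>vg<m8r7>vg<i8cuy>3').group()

'<0>'

The match spans [2:5] → '<0>'.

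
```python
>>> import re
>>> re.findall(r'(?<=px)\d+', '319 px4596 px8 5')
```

['4596', '8']

Lookahead/lookbehind check context without consuming it, so the matched span excludes the asserted characters.
With no groups in the pattern, `findall` gives back each whole match — 2 here.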